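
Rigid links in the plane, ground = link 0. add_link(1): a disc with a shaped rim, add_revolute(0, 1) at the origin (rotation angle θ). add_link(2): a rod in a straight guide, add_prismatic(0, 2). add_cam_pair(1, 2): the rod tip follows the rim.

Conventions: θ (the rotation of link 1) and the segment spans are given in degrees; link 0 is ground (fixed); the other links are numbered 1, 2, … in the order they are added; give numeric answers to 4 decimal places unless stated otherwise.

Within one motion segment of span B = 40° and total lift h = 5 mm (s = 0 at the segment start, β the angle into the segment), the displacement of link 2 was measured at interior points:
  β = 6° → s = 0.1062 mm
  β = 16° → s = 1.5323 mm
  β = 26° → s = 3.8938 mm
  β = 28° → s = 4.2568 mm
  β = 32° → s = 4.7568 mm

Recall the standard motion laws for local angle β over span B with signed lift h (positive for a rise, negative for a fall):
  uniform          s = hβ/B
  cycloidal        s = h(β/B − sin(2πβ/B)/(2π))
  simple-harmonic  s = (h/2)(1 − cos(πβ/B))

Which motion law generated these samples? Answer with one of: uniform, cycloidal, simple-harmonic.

candidates at β/B = r: uniform s = h·r (linear in β); cycloidal s = h·(r − sin(2πr)/(2π)); simple-harmonic s = (h/2)(1 − cos(πr))
β=6°: printed 0.1062 | uniform 0.7500, cycloidal 0.1062, simple-harmonic 0.2725
β=16°: printed 1.5323 | uniform 2.0000, cycloidal 1.5323, simple-harmonic 1.7275
β=26°: printed 3.8938 | uniform 3.2500, cycloidal 3.8938, simple-harmonic 3.6350
β=28°: printed 4.2568 | uniform 3.5000, cycloidal 4.2568, simple-harmonic 3.9695
β=32°: printed 4.7568 | uniform 4.0000, cycloidal 4.7568, simple-harmonic 4.5225
only one law matches every sample → cycloidal

cycloidal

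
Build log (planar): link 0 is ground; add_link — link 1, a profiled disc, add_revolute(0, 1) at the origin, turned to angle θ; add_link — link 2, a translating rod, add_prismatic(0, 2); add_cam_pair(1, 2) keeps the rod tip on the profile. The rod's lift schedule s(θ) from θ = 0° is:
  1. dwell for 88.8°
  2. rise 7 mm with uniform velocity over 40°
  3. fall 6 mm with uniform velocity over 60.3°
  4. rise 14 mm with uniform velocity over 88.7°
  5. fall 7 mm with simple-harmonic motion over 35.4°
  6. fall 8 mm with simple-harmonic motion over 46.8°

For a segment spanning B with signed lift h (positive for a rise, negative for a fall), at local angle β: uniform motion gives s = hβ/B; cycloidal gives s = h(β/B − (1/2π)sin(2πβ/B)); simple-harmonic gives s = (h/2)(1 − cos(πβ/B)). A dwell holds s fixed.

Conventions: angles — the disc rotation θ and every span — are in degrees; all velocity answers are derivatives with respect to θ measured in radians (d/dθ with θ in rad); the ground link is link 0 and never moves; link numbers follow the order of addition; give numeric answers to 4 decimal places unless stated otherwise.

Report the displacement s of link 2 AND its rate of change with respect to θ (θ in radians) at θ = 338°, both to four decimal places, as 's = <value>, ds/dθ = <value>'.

seg 1 [0°–88.8°] dwell: s stays 0.0000
seg 2 [88.8°–128.8°] uniform, h=7: full span → s += 7 → s = 7.0000
seg 3 [128.8°–189.1°] uniform, h=-6: full span → s += -6 → s = 1.0000
seg 4 [189.1°–277.8°] uniform, h=14: full span → s += 14 → s = 15.0000
seg 5 [277.8°–313.2°] simple-harmonic, h=-7: full span → s += -7 → s = 8.0000
seg 6 [313.2°–360°] simple-harmonic, h=-8: θ=338° here. β=24.8, B=46.8. -8/2·(1 − cos(π·0.5299)) = -4.3754 → s = 3.6246
velocity in seg [313.2°–360°] (simple-harmonic), θ in radians: β = 24.8° = 0.4328 rad, B = 46.8° = 0.8168 rad; ds/dθ = (πh/(2B)) sin(πβ/B) = (π·(-8)/(2·0.8168)) sin(π·0.5299) = -15.316726 mm/rad

s = 3.6246, ds/dθ = -15.3167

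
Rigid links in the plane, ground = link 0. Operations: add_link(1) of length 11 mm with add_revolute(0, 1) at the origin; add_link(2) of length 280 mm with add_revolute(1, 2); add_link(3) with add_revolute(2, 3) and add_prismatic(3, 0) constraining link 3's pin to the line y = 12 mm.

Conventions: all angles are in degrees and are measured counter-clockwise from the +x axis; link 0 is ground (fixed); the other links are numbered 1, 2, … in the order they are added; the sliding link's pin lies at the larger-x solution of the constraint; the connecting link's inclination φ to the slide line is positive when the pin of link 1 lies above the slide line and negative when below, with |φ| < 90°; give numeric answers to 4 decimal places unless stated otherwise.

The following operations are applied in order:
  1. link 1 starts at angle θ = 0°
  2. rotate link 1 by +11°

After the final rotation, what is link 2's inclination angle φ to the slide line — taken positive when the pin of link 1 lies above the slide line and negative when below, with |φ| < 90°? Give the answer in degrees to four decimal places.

geometry: r = 11 mm, L = 280 mm, e = 12 mm; θ starts at 0°
rotate link 1 by +11°: θ ← 0° +11° = 11°
h = r sin θ − e = 2.098899 − 12 = -9.901101
sin φ = h / L = -9.901101 / 280 = -0.03536108
φ = arcsin(-0.03536108) = -2.026463°

-2.0265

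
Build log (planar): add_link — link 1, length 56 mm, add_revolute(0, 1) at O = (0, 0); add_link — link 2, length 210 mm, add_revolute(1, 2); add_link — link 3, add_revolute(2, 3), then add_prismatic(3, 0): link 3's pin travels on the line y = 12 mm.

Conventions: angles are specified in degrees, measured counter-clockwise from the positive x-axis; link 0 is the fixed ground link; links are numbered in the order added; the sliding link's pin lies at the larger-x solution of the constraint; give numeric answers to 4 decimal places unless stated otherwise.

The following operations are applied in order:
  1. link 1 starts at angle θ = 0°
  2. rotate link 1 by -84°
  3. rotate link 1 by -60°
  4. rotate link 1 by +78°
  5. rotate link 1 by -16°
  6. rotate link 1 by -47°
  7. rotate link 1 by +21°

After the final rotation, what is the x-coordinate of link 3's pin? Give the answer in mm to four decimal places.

geometry: r = 56 mm, L = 210 mm, e = 12 mm; θ starts at 0°
rotate link 1 by -84°: θ ← 0° -84° = -84°
rotate link 1 by -60°: θ ← -84° -60° = -144°
rotate link 1 by +78°: θ ← -144° +78° = -66°
rotate link 1 by -16°: θ ← -66° -16° = -82°
rotate link 1 by -47°: θ ← -82° -47° = -129°
rotate link 1 by +21°: θ ← -129° +21° = -108°
crank pin P = (r cos θ, r sin θ) = (-17.304952, -53.259165)
h = r sin θ − e = -53.259165 − 12 = -65.259165
x = r cos θ + √(L² − h²) = -17.304952 + 199.602709 = 182.297757

182.2978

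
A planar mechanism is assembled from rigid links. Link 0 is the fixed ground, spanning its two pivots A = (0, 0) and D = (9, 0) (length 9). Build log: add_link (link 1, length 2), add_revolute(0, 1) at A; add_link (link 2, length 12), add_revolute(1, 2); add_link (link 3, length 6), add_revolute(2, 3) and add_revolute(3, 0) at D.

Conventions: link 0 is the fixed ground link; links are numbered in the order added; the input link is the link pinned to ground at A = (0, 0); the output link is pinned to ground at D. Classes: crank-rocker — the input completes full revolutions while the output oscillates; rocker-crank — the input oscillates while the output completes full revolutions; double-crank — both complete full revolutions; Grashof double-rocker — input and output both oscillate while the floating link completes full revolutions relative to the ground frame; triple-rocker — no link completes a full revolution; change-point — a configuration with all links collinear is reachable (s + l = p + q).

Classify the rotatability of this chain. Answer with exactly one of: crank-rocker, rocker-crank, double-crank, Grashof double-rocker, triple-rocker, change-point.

lengths: ground=9, input=2, coupler=12, output=6
sorted: s=2 (shortest), l=12 (longest), p+q=15
s + l = 14 vs p + q = 15
s + l < p + q (Grashof) with shortest = input link → crank-rocker

crank-rocker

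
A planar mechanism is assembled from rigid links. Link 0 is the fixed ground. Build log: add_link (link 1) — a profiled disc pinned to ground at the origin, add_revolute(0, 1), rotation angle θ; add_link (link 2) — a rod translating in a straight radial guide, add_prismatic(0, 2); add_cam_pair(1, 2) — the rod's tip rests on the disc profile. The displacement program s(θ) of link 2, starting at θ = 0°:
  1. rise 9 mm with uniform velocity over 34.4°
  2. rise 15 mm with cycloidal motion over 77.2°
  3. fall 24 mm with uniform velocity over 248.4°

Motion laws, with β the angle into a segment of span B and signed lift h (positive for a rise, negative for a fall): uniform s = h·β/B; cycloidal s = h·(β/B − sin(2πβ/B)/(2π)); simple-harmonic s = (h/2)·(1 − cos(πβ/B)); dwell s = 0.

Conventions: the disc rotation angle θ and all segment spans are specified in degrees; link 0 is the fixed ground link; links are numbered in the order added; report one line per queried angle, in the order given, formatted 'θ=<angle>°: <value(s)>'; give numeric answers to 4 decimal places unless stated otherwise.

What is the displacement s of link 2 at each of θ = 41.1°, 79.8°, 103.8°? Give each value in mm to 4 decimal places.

seg 1 [0°–34.4°] uniform, h=9: full span → s += 9 → s = 9.0000
seg 2 [34.4°–111.6°] cycloidal, h=15: θ=41.1° here. β=6.7, B=77.2. 15·(0.0868 − sin(2π·0.0868)/(2π)) = 0.0636 → s = 9.0636
seg 2 [34.4°–111.6°] cycloidal, h=15: θ=79.8° here. β=45.4, B=77.2. 15·(0.5881 − sin(2π·0.5881)/(2π)) = 10.0761 → s = 19.0761
seg 2 [34.4°–111.6°] cycloidal, h=15: θ=103.8° here. β=69.4, B=77.2. 15·(0.8990 − sin(2π·0.8990)/(2π)) = 14.9002 → s = 23.9002

θ=41.1°: 9.0636
θ=79.8°: 19.0761
θ=103.8°: 23.9002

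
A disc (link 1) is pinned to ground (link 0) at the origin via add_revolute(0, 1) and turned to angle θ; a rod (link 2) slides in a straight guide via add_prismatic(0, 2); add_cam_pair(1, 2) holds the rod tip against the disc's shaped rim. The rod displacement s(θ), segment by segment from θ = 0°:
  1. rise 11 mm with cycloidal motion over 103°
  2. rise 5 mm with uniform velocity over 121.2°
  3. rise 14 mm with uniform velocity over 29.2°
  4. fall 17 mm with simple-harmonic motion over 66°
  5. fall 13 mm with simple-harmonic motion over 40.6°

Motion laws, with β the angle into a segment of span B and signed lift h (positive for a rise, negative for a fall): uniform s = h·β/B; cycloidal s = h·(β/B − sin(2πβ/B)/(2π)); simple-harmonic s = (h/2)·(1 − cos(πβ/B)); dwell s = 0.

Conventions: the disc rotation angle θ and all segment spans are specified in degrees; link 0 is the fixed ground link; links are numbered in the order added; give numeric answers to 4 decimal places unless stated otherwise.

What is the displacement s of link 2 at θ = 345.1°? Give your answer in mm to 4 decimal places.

segment 1 (0° to 103°, cycloidal, h = 11) is passed completely: s = 0.0000 + (11) = 11.0000
segment 2 (103° to 224.2°, uniform, h = 5) is passed completely: s = 11.0000 + (5) = 16.0000
segment 3 (224.2° to 253.4°, uniform, h = 14) is passed completely: s = 16.0000 + (14) = 30.0000
segment 4 (253.4° to 319.4°, simple-harmonic, h = -17) is passed completely: s = 30.0000 + (-17) = 13.0000
θ = 345.1° falls in segment 5 (319.4° to 360°, simple-harmonic, h = -13): β = 345.1 − 319.4 = 25.7°, B = 40.6°; Δs = -13/2·(1 − cos(π·0.6330)) = -9.1377; s = 13.0000 − 9.1377 = 3.8623

3.8623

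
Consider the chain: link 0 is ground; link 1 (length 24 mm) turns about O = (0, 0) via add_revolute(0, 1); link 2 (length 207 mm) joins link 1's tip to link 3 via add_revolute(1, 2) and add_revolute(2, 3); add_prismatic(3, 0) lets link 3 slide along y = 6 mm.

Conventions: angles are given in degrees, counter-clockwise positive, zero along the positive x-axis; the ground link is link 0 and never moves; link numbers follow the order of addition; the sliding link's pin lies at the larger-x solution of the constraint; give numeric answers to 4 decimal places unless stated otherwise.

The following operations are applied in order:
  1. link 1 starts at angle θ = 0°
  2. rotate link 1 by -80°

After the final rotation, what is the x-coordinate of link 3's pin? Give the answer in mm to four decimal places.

geometry: r = 24 mm, L = 207 mm, e = 6 mm; θ starts at 0°
rotate link 1 by -80°: θ ← 0° -80° = -80°
crank pin P = (r cos θ, r sin θ) = (4.167556, -23.635386)
h = r sin θ − e = -23.635386 − 6 = -29.635386
x = r cos θ + √(L² − h²) = 4.167556 + 204.867625 = 209.035182

209.0352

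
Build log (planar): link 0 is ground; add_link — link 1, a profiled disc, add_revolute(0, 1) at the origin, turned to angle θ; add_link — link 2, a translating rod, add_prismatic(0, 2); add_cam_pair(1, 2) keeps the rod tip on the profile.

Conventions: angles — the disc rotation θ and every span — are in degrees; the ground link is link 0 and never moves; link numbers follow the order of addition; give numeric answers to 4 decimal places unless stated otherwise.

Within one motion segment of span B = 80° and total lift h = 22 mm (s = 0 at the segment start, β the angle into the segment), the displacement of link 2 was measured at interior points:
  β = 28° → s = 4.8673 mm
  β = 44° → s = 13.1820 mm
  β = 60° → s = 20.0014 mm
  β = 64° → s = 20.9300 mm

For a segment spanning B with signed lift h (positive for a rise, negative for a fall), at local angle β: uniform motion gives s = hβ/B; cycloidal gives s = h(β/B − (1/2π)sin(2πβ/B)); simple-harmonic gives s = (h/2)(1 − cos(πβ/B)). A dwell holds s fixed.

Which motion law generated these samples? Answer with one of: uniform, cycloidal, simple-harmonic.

candidates at β/B = r: uniform s = h·r (linear in β); cycloidal s = h·(r − sin(2πr)/(2π)); simple-harmonic s = (h/2)(1 − cos(πr))
β=28°: printed 4.8673 | uniform 7.7000, cycloidal 4.8673, simple-harmonic 6.0061
β=44°: printed 13.1820 | uniform 12.1000, cycloidal 13.1820, simple-harmonic 12.7208
β=60°: printed 20.0014 | uniform 16.5000, cycloidal 20.0014, simple-harmonic 18.7782
β=64°: printed 20.9300 | uniform 17.6000, cycloidal 20.9300, simple-harmonic 19.8992
only one law matches every sample → cycloidal

cycloidal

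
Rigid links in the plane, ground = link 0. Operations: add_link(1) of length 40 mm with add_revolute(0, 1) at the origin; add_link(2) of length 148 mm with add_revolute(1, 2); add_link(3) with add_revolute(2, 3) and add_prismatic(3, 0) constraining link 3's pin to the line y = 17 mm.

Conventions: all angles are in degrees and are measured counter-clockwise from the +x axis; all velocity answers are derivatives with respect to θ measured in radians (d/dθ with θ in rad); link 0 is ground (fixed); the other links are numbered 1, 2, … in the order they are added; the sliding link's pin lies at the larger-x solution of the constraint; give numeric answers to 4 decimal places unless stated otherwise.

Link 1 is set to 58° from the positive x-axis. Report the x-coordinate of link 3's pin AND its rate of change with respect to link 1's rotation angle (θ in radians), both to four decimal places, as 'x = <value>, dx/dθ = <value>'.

geometry: r = 40 mm, L = 148 mm, e = 17 mm
crank pin P = (r cos θ, r sin θ) = (21.196771, 33.921924)
h = r sin θ − e = 33.921924 − 17 = 16.921924
x = r cos θ + √(L² − h²) = 21.196771 + 147.029414 = 168.226184
dx/dθ = −r sin θ − h·r cos θ/√(L² − h²) (θ in radians; h = 16.921924) = -36.361505

x = 168.2262, dx/dθ = -36.3615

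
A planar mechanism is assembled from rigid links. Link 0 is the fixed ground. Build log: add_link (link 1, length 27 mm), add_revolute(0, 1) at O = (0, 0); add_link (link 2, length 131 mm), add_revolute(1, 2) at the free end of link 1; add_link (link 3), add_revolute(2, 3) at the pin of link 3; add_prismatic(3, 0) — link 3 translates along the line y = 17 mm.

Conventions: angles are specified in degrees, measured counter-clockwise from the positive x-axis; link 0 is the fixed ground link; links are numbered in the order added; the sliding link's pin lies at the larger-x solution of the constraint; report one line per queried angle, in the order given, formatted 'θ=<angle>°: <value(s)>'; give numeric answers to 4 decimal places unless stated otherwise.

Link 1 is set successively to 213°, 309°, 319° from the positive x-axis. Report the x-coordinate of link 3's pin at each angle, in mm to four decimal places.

geometry: r = 27 mm, L = 131 mm, e = 17 mm
θ=213°: crank pin P = (r cos θ, r sin θ) = (-22.644105, -14.705254)
θ=213°: h = r sin θ − e = -14.705254 − 17 = -31.705254
θ=213°: x = r cos θ + √(L² − h²) = -22.644105 + 127.105377 = 104.461272
θ=309°: crank pin P = (r cos θ, r sin θ) = (16.991651, -20.982941)
θ=309°: h = r sin θ − e = -20.982941 − 17 = -37.982941
θ=309°: x = r cos θ + √(L² − h²) = 16.991651 + 125.372629 = 142.364280
θ=319°: crank pin P = (r cos θ, r sin θ) = (20.377159, -17.713594)
θ=319°: h = r sin θ − e = -17.713594 − 17 = -34.713594
θ=319°: x = r cos θ + √(L² − h²) = 20.377159 + 126.316928 = 146.694087

θ=213°: 104.4613
θ=309°: 142.3643
θ=319°: 146.6941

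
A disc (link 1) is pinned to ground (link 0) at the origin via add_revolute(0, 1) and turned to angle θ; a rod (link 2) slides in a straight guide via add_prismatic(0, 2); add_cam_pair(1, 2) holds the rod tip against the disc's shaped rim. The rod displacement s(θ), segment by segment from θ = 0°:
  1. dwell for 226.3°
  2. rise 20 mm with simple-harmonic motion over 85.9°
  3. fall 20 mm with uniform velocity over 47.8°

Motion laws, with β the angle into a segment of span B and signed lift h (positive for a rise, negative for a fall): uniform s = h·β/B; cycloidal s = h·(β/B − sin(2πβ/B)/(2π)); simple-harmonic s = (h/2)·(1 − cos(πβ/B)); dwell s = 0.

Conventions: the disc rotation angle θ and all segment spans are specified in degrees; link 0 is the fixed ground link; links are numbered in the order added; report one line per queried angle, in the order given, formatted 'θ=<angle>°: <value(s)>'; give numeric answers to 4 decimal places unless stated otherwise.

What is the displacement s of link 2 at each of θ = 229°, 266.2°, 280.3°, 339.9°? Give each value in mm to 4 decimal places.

segment 1 (0° to 226.3°, dwell): s unchanged at 0.0000
θ = 229° falls in segment 2 (226.3° to 312.2°, simple-harmonic, h = 20): β = 229 − 226.3 = 2.7°, B = 85.9°; Δs = 20/2·(1 − cos(π·0.0314)) = 0.0487; s = 0.0000 + 0.0487 = 0.0487
θ = 266.2° falls in segment 2 (226.3° to 312.2°, simple-harmonic, h = 20): β = 266.2 − 226.3 = 39.9°, B = 85.9°; Δs = 20/2·(1 − cos(π·0.4645)) = 8.8868; s = 0.0000 + 8.8868 = 8.8868
θ = 280.3° falls in segment 2 (226.3° to 312.2°, simple-harmonic, h = 20): β = 280.3 − 226.3 = 54°, B = 85.9°; Δs = 20/2·(1 − cos(π·0.6286)) = 13.9322; s = 0.0000 + 13.9322 = 13.9322
segment 2 (226.3° to 312.2°, simple-harmonic, h = 20) is passed completely: s = 0.0000 + (20) = 20.0000
θ = 339.9° falls in segment 3 (312.2° to 360°, uniform, h = -20): β = 339.9 − 312.2 = 27.7°, B = 47.8°; Δs = -20·27.7/47.8 = -11.5900; s = 20.0000 − 11.5900 = 8.4100

θ=229°: 0.0487
θ=266.2°: 8.8868
θ=280.3°: 13.9322
θ=339.9°: 8.4100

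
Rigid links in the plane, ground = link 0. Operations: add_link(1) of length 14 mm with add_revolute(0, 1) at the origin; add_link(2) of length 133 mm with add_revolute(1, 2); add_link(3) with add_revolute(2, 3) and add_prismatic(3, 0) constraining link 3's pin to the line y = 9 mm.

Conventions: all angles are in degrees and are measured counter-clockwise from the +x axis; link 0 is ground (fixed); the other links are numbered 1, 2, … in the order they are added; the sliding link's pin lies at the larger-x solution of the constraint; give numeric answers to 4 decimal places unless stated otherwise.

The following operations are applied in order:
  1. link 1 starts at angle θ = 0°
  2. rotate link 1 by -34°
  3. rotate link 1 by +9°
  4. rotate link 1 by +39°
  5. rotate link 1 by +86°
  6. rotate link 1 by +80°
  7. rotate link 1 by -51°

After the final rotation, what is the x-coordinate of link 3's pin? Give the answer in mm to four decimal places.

geometry: r = 14 mm, L = 133 mm, e = 9 mm; θ starts at 0°
rotate link 1 by -34°: θ ← 0° -34° = -34°
rotate link 1 by +9°: θ ← -34° +9° = -25°
rotate link 1 by +39°: θ ← -25° +39° = 14°
rotate link 1 by +86°: θ ← 14° +86° = 100°
rotate link 1 by +80°: θ ← 100° +80° = 180°
rotate link 1 by -51°: θ ← 180° -51° = 129°
crank pin P = (r cos θ, r sin θ) = (-8.810485, 10.880043)
h = r sin θ − e = 10.880043 − 9 = 1.880043
x = r cos θ + √(L² − h²) = -8.810485 + 132.986712 = 124.176226

124.1762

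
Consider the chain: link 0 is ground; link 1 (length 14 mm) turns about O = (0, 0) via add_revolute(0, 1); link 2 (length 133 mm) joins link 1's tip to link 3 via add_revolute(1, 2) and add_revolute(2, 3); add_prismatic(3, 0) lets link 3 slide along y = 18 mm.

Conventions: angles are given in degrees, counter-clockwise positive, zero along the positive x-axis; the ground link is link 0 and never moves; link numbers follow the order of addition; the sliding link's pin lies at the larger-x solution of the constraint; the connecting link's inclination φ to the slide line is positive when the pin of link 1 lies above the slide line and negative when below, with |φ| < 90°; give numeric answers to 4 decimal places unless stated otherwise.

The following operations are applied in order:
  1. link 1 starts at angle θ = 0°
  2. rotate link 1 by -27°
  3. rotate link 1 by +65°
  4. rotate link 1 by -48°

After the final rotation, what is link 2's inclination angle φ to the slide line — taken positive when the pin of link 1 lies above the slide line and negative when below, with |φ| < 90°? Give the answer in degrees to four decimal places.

geometry: r = 14 mm, L = 133 mm, e = 18 mm; θ starts at 0°
rotate link 1 by -27°: θ ← 0° -27° = -27°
rotate link 1 by +65°: θ ← -27° +65° = 38°
rotate link 1 by -48°: θ ← 38° -48° = -10°
h = r sin θ − e = -2.431074 − 18 = -20.431074
sin φ = h / L = -20.431074 / 133 = -0.15361710
φ = arcsin(-0.15361710) = -8.836601°

-8.8366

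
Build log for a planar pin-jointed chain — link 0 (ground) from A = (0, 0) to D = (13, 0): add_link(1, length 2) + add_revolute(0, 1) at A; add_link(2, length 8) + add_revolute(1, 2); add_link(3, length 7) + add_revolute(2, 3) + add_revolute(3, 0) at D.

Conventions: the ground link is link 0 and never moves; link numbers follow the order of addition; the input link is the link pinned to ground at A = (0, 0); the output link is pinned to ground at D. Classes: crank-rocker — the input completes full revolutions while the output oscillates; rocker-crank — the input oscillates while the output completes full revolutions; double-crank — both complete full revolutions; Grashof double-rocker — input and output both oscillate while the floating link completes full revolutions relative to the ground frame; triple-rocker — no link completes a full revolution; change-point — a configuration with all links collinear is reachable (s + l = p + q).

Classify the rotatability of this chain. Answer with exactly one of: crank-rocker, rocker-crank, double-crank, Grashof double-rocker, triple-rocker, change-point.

lengths: ground=13, input=2, coupler=8, output=7
sorted: s=2 (shortest), l=13 (longest), p+q=15
s + l = 15 vs p + q = 15
s + l = p + q → change-point (collinear configuration reachable)

change-point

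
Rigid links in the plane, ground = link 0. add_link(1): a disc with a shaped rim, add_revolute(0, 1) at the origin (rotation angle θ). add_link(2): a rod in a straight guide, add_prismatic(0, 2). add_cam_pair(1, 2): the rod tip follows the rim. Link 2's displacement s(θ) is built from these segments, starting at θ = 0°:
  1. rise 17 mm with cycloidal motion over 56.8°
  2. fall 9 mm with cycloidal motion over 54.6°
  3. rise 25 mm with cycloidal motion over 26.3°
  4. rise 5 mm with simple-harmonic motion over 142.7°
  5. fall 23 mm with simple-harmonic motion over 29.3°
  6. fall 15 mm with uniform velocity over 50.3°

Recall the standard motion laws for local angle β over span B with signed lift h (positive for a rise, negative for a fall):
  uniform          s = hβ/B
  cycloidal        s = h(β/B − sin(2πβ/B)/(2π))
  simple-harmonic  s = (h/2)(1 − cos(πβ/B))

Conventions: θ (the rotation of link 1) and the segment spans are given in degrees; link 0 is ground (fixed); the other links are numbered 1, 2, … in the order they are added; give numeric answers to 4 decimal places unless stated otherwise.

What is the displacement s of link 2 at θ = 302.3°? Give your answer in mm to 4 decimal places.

segment 1 (0° to 56.8°, cycloidal, h = 17) is passed completely: s = 0.0000 + (17) = 17.0000
segment 2 (56.8° to 111.4°, cycloidal, h = -9) is passed completely: s = 17.0000 + (-9) = 8.0000
segment 3 (111.4° to 137.7°, cycloidal, h = 25) is passed completely: s = 8.0000 + (25) = 33.0000
segment 4 (137.7° to 280.4°, simple-harmonic, h = 5) is passed completely: s = 33.0000 + (5) = 38.0000
θ = 302.3° falls in segment 5 (280.4° to 309.7°, simple-harmonic, h = -23): β = 302.3 − 280.4 = 21.9°, B = 29.3°; Δs = -23/2·(1 − cos(π·0.7474)) = -19.5661; s = 38.0000 − 19.5661 = 18.4339

18.4339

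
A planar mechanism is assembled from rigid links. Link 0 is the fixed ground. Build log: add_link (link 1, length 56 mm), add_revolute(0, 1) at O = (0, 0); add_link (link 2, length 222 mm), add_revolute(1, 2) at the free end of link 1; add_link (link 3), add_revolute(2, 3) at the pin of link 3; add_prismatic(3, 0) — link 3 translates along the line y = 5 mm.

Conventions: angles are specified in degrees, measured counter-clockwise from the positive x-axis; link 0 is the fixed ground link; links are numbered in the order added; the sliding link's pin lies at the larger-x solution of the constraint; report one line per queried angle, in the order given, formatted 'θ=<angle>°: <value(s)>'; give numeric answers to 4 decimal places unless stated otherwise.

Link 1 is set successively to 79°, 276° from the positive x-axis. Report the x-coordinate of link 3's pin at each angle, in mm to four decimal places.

geometry: r = 56 mm, L = 222 mm, e = 5 mm
θ=79°: crank pin P = (r cos θ, r sin θ) = (10.685304, 54.971122)
θ=79°: h = r sin θ − e = 54.971122 − 5 = 49.971122
θ=79°: x = r cos θ + √(L² − h²) = 10.685304 + 216.302767 = 226.988071
θ=276°: crank pin P = (r cos θ, r sin θ) = (5.853594, -55.693226)
θ=276°: h = r sin θ − e = -55.693226 − 5 = -60.693226
θ=276°: x = r cos θ + √(L² − h²) = 5.853594 + 213.542343 = 219.395937

θ=79°: 226.9881
θ=276°: 219.3959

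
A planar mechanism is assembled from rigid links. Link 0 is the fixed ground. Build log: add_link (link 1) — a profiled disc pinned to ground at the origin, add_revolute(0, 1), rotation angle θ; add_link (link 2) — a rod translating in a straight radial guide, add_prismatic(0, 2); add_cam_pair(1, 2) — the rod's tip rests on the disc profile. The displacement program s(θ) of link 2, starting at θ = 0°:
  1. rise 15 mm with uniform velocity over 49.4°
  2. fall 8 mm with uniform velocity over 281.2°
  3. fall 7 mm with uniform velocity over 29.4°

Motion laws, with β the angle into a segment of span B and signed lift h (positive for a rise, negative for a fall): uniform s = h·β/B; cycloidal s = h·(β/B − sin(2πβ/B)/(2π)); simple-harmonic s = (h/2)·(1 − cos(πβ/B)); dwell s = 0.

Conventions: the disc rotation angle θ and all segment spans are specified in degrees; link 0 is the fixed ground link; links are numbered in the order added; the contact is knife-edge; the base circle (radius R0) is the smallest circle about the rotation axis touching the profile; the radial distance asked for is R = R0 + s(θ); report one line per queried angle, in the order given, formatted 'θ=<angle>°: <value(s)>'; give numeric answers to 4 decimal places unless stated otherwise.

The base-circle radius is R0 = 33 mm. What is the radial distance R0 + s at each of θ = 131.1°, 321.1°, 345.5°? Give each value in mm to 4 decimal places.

seg 1 [0°–49.4°] uniform, h=15: full span → s += 15 → s = 15.0000
seg 2 [49.4°–330.6°] uniform, h=-8: θ=131.1° here. β=81.7, B=281.2. -8·81.7/281.2 = -2.3243 → s = 12.6757
seg 2 [49.4°–330.6°] uniform, h=-8: θ=321.1° here. β=271.7, B=281.2. -8·271.7/281.2 = -7.7297 → s = 7.2703
seg 2 [49.4°–330.6°] uniform, h=-8: full span → s += -8 → s = 7.0000
seg 3 [330.6°–360°] uniform, h=-7: θ=345.5° here. β=14.9, B=29.4. -7·14.9/29.4 = -3.5476 → s = 3.4524
θ=131.1°: R = R0 + s = 33 + 12.6757 = 45.6757
θ=321.1°: R = R0 + s = 33 + 7.2703 = 40.2703
θ=345.5°: R = R0 + s = 33 + 3.4524 = 36.4524

θ=131.1°: 45.6757
θ=321.1°: 40.2703
θ=345.5°: 36.4524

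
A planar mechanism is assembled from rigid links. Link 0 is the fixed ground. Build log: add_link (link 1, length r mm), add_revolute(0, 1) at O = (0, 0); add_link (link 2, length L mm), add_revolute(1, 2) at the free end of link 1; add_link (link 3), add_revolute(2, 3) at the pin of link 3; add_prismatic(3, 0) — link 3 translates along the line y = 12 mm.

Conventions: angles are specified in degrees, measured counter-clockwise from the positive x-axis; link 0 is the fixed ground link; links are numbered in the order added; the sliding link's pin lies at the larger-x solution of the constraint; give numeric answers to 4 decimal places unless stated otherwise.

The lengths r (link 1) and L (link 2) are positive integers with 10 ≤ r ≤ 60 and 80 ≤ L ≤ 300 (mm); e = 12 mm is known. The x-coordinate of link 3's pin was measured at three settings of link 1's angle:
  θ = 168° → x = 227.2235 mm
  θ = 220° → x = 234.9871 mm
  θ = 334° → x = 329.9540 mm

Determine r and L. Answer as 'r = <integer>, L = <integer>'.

constraint per measurement: (x − r cos θ)² + (r sin θ − e)² = L²
subtracting the θ₁ and θ₂ equations cancels the r² and L² terms:
r = (x₁² − x₂²) / (2[(x₁cos θ₁ + e sin θ₁) − (x₂cos θ₂ + e sin θ₂)]) = 56.0005 → r = 56
L² = (x₁ − r cos θ₁)² + (r sin θ₁ − e)² = 79523.9952 → L = 282.0000 → L = 282
check at θ₃=334°: x = 329.9540 (printed 329.9540) ✓

r = 56, L = 282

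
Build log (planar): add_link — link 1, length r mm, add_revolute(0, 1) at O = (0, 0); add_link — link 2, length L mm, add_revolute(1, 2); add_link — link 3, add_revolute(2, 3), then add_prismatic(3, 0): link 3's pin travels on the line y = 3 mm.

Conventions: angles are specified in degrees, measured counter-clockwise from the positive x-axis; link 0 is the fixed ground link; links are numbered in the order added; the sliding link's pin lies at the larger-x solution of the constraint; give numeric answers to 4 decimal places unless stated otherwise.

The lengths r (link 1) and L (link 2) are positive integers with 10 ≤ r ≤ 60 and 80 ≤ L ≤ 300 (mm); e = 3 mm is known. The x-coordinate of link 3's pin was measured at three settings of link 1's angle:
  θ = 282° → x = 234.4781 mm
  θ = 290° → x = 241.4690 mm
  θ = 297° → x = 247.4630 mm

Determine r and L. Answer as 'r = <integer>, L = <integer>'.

constraint per measurement: (x − r cos θ)² + (r sin θ − e)² = L²
subtracting the θ₁ and θ₂ equations cancels the r² and L² terms:
r = (x₁² − x₂²) / (2[(x₁cos θ₁ + e sin θ₁) − (x₂cos θ₂ + e sin θ₂)]) = 49.0002 → r = 49
L² = (x₁ − r cos θ₁)² + (r sin θ₁ − e)² = 52899.9824 → L = 230.0000 → L = 230
check at θ₃=297°: x = 247.4630 (printed 247.4630) ✓

r = 49, L = 230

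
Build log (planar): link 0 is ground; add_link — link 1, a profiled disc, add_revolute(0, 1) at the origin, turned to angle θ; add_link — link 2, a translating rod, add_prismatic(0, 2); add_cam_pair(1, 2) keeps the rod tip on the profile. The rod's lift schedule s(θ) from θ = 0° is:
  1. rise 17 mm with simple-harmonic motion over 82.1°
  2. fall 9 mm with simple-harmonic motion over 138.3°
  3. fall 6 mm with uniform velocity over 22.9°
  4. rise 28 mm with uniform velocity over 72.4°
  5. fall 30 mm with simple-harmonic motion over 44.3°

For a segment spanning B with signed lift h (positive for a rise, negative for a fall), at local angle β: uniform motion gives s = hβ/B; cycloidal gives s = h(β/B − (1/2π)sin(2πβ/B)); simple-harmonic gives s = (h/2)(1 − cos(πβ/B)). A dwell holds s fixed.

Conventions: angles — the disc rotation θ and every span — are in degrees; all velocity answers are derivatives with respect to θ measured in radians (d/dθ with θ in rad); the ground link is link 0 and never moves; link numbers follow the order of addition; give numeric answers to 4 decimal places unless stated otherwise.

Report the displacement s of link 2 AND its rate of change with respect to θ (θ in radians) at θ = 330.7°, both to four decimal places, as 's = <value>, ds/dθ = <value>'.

seg 1 [0°–82.1°] simple-harmonic, h=17: full span → s += 17 → s = 17.0000
seg 2 [82.1°–220.4°] simple-harmonic, h=-9: full span → s += -9 → s = 8.0000
seg 3 [220.4°–243.3°] uniform, h=-6: full span → s += -6 → s = 2.0000
seg 4 [243.3°–315.7°] uniform, h=28: full span → s += 28 → s = 30.0000
seg 5 [315.7°–360°] simple-harmonic, h=-30: θ=330.7° here. β=15, B=44.3. -30/2·(1 − cos(π·0.3386)) = -7.7160 → s = 22.2840
velocity in seg [315.7°–360°] (simple-harmonic), θ in radians: β = 15° = 0.2618 rad, B = 44.3° = 0.7732 rad; ds/dθ = (πh/(2B)) sin(πβ/B) = (π·(-30)/(2·0.7732)) sin(π·0.3386) = -53.279596 mm/rad

s = 22.2840, ds/dθ = -53.2796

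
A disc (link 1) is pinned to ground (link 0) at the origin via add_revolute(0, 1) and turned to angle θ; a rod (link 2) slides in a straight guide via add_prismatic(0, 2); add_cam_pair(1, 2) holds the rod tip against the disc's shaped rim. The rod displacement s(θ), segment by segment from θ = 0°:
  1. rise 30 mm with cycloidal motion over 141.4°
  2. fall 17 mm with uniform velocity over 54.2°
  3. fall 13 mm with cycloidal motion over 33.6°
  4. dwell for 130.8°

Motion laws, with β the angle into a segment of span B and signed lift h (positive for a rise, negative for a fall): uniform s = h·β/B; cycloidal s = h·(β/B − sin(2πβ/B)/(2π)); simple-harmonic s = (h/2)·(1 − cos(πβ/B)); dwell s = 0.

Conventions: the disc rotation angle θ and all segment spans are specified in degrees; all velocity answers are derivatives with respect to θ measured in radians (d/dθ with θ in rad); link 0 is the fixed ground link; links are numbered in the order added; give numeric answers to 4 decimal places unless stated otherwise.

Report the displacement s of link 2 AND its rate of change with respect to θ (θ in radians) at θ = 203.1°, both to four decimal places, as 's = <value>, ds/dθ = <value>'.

segment 1 (0° to 141.4°, cycloidal, h = 30) is passed completely: s = 0.0000 + (30) = 30.0000
segment 2 (141.4° to 195.6°, uniform, h = -17) is passed completely: s = 30.0000 + (-17) = 13.0000
θ = 203.1° falls in segment 3 (195.6° to 229.2°, cycloidal, h = -13): β = 203.1 − 195.6 = 7.5°, B = 33.6°; Δs = -13·(0.2232 − sin(2π·0.2232)/(2π)) = -0.8620; s = 13.0000 − 0.8620 = 12.1380
velocity in seg [195.6°–229.2°] (cycloidal), θ in radians: β = 7.5° = 0.1309 rad, B = 33.6° = 0.5864 rad; ds/dθ = (h/B)(1 − cos(2πβ/B)) = ((-13)/0.5864)(1 − cos(2π·0.2232)) = -18.454730 mm/rad

s = 12.1380, ds/dθ = -18.4547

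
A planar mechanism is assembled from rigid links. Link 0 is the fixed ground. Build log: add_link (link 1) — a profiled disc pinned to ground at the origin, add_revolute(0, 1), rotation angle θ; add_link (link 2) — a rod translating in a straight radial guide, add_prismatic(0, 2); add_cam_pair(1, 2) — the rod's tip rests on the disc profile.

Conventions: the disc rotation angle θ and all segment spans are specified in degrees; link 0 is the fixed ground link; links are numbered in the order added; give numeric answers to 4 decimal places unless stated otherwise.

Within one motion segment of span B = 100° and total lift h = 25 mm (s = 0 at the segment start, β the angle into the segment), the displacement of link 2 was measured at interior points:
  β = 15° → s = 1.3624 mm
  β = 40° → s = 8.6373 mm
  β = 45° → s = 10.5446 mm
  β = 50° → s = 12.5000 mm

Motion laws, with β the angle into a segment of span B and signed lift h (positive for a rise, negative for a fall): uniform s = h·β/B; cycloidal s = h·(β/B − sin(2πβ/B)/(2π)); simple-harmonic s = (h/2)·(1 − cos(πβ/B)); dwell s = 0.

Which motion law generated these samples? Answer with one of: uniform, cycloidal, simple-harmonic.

candidates at β/B = r: uniform s = h·r (linear in β); cycloidal s = h·(r − sin(2πr)/(2π)); simple-harmonic s = (h/2)(1 − cos(πr))
β=15°: printed 1.3624 | uniform 3.7500, cycloidal 0.5310, simple-harmonic 1.3624
β=40°: printed 8.6373 | uniform 10.0000, cycloidal 7.6613, simple-harmonic 8.6373
β=45°: printed 10.5446 | uniform 11.2500, cycloidal 10.0205, simple-harmonic 10.5446
β=50°: printed 12.5000 | uniform 12.5000, cycloidal 12.5000, simple-harmonic 12.5000
only one law matches every sample → simple-harmonic

simple-harmonic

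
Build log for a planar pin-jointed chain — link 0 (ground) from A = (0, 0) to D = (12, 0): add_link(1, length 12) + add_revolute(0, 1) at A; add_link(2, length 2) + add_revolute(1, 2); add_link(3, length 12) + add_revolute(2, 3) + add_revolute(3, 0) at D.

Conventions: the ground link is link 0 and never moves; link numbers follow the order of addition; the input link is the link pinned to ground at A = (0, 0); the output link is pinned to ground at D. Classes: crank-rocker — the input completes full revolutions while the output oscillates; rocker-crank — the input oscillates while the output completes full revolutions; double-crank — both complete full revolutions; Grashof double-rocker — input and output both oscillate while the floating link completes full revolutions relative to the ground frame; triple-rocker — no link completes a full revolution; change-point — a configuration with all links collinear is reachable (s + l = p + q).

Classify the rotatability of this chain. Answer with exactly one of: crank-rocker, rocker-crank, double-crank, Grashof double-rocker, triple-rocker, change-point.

lengths: ground=12, input=12, coupler=2, output=12
sorted: s=2 (shortest), l=12 (longest), p+q=24
s + l = 14 vs p + q = 24
s + l < p + q (Grashof) with shortest = coupler link → Grashof double-rocker

Grashof double-rocker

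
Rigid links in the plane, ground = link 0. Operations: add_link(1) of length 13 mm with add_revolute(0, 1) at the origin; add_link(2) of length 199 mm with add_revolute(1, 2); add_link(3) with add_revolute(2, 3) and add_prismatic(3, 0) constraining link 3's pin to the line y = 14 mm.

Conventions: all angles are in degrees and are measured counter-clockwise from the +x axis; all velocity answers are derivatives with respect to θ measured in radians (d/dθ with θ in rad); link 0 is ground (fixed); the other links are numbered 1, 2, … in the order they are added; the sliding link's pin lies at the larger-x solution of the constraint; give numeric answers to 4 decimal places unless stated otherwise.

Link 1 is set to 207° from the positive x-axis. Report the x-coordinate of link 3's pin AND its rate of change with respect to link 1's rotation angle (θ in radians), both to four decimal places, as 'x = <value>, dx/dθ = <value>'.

geometry: r = 13 mm, L = 199 mm, e = 14 mm
crank pin P = (r cos θ, r sin θ) = (-11.583085, -5.901876)
h = r sin θ − e = -5.901876 − 14 = -19.901876
x = r cos θ + √(L² − h²) = -11.583085 + 198.002311 = 186.419227
dx/dθ = −r sin θ − h·r cos θ/√(L² − h²) (θ in radians; h = -19.901876) = 4.737622

x = 186.4192, dx/dθ = 4.7376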